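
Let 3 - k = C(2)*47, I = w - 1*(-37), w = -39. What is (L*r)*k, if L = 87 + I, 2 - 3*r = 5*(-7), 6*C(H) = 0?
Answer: 3145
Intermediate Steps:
C(H) = 0 (C(H) = (1/6)*0 = 0)
I = -2 (I = -39 - 1*(-37) = -39 + 37 = -2)
r = 37/3 (r = 2/3 - 5*(-7)/3 = 2/3 - 1/3*(-35) = 2/3 + 35/3 = 37/3 ≈ 12.333)
L = 85 (L = 87 - 2 = 85)
k = 3 (k = 3 - 0*47 = 3 - 1*0 = 3 + 0 = 3)
(L*r)*k = (85*(37/3))*3 = (3145/3)*3 = 3145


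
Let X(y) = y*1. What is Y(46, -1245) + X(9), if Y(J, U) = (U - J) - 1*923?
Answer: -2205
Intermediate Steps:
X(y) = y
Y(J, U) = -923 + U - J (Y(J, U) = (U - J) - 923 = -923 + U - J)
Y(46, -1245) + X(9) = (-923 - 1245 - 1*46) + 9 = (-923 - 1245 - 46) + 9 = -2214 + 9 = -2205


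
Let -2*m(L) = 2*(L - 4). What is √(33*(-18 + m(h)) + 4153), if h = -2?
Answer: 17*√13 ≈ 61.294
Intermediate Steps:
m(L) = 4 - L (m(L) = -(L - 4) = -(-4 + L) = -(-8 + 2*L)/2 = 4 - L)
√(33*(-18 + m(h)) + 4153) = √(33*(-18 + (4 - 1*(-2))) + 4153) = √(33*(-18 + (4 + 2)) + 4153) = √(33*(-18 + 6) + 4153) = √(33*(-12) + 4153) = √(-396 + 4153) = √3757 = 17*√13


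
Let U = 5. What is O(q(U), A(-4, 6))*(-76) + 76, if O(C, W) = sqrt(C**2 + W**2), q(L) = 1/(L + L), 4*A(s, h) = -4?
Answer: 76 - 38*sqrt(101)/5 ≈ -0.37905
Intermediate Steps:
A(s, h) = -1 (A(s, h) = (1/4)*(-4) = -1)
q(L) = 1/(2*L)
O(q(U), A(-4, 6))*(-76) + 76 = sqrt(((1/2)/5)**2 + (-1)**2)*(-76) + 76 = sqrt(((1/2)*(1/5))**2 + 1)*(-76) + 76 = sqrt((1/10)**2 + 1)*(-76) + 76 = sqrt(1/100 + 1)*(-76) + 76 = sqrt(101/100)*(-76) + 76 = (sqrt(101)/10)*(-76) + 76 = -38*sqrt(101)/5 + 76 = 76 - 38*sqrt(101)/5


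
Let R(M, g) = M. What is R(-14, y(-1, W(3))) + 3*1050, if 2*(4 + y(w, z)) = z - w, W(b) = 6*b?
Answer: 3136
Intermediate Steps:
y(w, z) = -4 + z/2 - w/2 (y(w, z) = -4 + (z - w)/2 = -4 + (z/2 - w/2) = -4 + z/2 - w/2)
R(-14, y(-1, W(3))) + 3*1050 = -14 + 3*1050 = -14 + 3150 = 3136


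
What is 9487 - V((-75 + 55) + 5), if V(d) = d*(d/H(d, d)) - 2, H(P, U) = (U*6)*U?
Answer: 56933/6 ≈ 9488.8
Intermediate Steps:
H(P, U) = 6*U² (H(P, U) = (6*U)*U = 6*U²)
V(d) = -11/6 (V(d) = d*(d/((6*d²))) - 2 = d*(d*(1/(6*d²))) - 2 = d*(1/(6*d)) - 2 = ⅙ - 2 = -11/6)
9487 - V((-75 + 55) + 5) = 9487 - 1*(-11/6) = 9487 + 11/6 = 56933/6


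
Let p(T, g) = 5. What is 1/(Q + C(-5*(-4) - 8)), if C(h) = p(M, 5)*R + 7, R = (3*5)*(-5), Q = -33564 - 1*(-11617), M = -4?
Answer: -1/22315 ≈ -4.4813e-5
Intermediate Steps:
Q = -21947 (Q = -33564 + 11617 = -21947)
R = -75 (R = 15*(-5) = -75)
C(h) = -368 (C(h) = 5*(-75) + 7 = -375 + 7 = -368)
1/(Q + C(-5*(-4) - 8)) = 1/(-21947 - 368) = 1/(-22315) = -1/22315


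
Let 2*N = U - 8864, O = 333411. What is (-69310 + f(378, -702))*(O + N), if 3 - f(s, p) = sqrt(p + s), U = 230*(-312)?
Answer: -20313812393 - 5275782*I ≈ -2.0314e+10 - 5.2758e+6*I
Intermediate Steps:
U = -71760
f(s, p) = 3 - sqrt(p + s)
N = -40312 (N = (-71760 - 8864)/2 = (1/2)*(-80624) = -40312)
(-69310 + f(378, -702))*(O + N) = (-69310 + (3 - sqrt(-702 + 378)))*(333411 - 40312) = (-69310 + (3 - sqrt(-324)))*293099 = (-69310 + (3 - 18*I))*293099 = (-69307 - 18*I)*293099 = -20313812393 - 5275782*I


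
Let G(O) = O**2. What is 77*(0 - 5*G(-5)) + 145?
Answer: -9480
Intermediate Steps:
77*(0 - 5*G(-5)) + 145 = 77*(0 - 5*(-5)**2) + 145 = 77*(0 - 5*25) + 145 = 77*(0 - 125) + 145 = 77*(-125) + 145 = -9625 + 145 = -9480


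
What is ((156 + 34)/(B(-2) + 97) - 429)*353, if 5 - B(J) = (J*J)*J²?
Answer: -6478256/43 ≈ -1.5066e+5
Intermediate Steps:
B(J) = 5 - J⁴ (B(J) = 5 - J*J*J² = 5 - J²*J² = 5 - J⁴)
((156 + 34)/(B(-2) + 97) - 429)*353 = ((156 + 34)/((5 - 1*(-2)⁴) + 97) - 429)*353 = (190/((5 - 1*16) + 97) - 429)*353 = (190/((5 - 16) + 97) - 429)*353 = (190/(-11 + 97) - 429)*353 = (190/86 - 429)*353 = (190*(1/86) - 429)*353 = (95/43 - 429)*353 = -18352/43*353 = -6478256/43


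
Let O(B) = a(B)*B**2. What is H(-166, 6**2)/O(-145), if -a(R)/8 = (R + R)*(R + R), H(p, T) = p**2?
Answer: -6889/3536405000 ≈ -1.9480e-6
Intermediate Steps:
a(R) = -32*R**2 (a(R) = -8*(R + R)*(R + R) = -8*2*R*2*R = -32*R**2)
O(B) = -32*B**4 (O(B) = (-32*B**2)*B**2 = -32*B**4)
H(-166, 6**2)/O(-145) = (-166)**2/((-32*(-145)**4)) = 27556/((-32*442050625)) = 27556/(-14145620000) = 27556*(-1/14145620000) = -6889/3536405000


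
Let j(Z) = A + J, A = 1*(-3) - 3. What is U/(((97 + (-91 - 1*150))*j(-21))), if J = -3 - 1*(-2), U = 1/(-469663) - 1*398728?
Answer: -187267788665/473420304 ≈ -395.56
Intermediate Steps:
A = -6 (A = -3 - 3 = -6)
U = -187267788665/469663 (U = -1/469663 - 398728 = -187267788665/469663 ≈ -3.9873e+5)
J = -1 (J = -3 + 2 = -1)
j(Z) = -7 (j(Z) = -6 - 1 = -7)
U/(((97 + (-91 - 1*150))*j(-21))) = -187267788665*(-1/(7*(97 + (-91 - 1*150))))/469663 = -187267788665*(-1/(7*(97 + (-91 - 150))))/469663 = -187267788665*(-1/(7*(97 - 241)))/469663 = -187267788665/(469663*((-144*(-7)))) = -187267788665/469663/1008 = -187267788665/469663*1/1008 = -187267788665/473420304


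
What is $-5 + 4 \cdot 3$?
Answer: $7$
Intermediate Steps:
$-5 + 4 \cdot 3 = -5 + 12 = 7$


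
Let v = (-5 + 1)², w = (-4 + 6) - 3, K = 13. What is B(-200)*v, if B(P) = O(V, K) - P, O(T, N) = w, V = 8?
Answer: 3184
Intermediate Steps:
w = -1 (w = 2 - 3 = -1)
O(T, N) = -1
B(P) = -1 - P
v = 16 (v = (-4)² = 16)
B(-200)*v = (-1 - 1*(-200))*16 = (-1 + 200)*16 = 199*16 = 3184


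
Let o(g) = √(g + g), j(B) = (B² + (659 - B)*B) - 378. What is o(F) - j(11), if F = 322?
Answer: -6871 + 2*√161 ≈ -6845.6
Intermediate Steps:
j(B) = -378 + B² + B*(659 - B) (j(B) = (B² + B*(659 - B)) - 378 = -378 + B² + B*(659 - B))
o(g) = √2*√g (o(g) = √(2*g) = √2*√g)
o(F) - j(11) = √2*√322 - (-378 + 659*11) = 2*√161 - (-378 + 7249) = 2*√161 - 1*6871 = 2*√161 - 6871 = -6871 + 2*√161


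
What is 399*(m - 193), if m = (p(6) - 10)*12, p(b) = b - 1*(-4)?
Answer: -77007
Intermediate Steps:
p(b) = 4 + b (p(b) = b + 4 = 4 + b)
m = 0 (m = ((4 + 6) - 10)*12 = (10 - 10)*12 = 0*12 = 0)
399*(m - 193) = 399*(0 - 193) = 399*(-193) = -77007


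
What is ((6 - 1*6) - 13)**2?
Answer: 169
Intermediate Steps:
((6 - 1*6) - 13)**2 = ((6 - 6) - 13)**2 = (0 - 13)**2 = (-13)**2 = 169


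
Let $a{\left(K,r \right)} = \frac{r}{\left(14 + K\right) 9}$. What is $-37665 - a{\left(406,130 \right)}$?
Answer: $- \frac{14237383}{378} \approx -37665.0$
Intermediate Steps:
$a{\left(K,r \right)} = \frac{r}{126 + 9 K}$
$-37665 - a{\left(406,130 \right)} = -37665 - \frac{1}{9} \cdot 130 \frac{1}{14 + 406} = -37665 - \frac{1}{9} \cdot 130 \cdot \frac{1}{420} = -37665 - \frac{13}{378} = - \frac{14237383}{378}$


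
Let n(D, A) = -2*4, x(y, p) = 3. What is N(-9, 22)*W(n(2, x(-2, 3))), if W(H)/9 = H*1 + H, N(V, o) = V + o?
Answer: -1872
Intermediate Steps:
n(D, A) = -8
W(H) = 18*H (W(H) = 9*(H*1 + H) = 9*(H + H) = 9*(2*H) = 18*H)
N(-9, 22)*W(n(2, x(-2, 3))) = (-9 + 22)*(18*(-8)) = 13*(-144) = -1872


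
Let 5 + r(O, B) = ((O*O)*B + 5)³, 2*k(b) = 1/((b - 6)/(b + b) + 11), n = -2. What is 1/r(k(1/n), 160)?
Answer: 14706125/1912590968 ≈ 0.0076891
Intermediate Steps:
k(b) = 1/(2*(11 + (-6 + b)/(2*b))) (k(b) = 1/(2*((b - 6)/(b + b) + 11)) = 1/(2*((-6 + b)/((2*b)) + 11)) = 1/(2*((-6 + b)*(1/(2*b)) + 11)) = 1/(2*((-6 + b)/(2*b) + 11)) = 1/(2*(11 + (-6 + b)/(2*b))))
r(O, B) = -5 + (5 + B*O²)³ (r(O, B) = -5 + ((O*O)*B + 5)³ = -5 + (O²*B + 5)³ = -5 + (B*O² + 5)³ = -5 + (5 + B*O²)³)
1/r(k(1/n), 160) = 1/(-5 + (5 + 160*(1/((-2)*(-6 + 23/(-2))))²)³) = 1/(-5 + (5 + 160*(-1/(2*(-6 + 23*(-½))))²)³) = 1/(-5 + (5 + 160*(-1/(2*(-6 - 23/2)))²)³) = 1/(-5 + (5 + 160*(-1/(2*(-35/2)))²)³) = 1/(-5 + (5 + 160*(-½*(-2/35))²)³) = 1/(-5 + (5 + 160*(1/35)²)³) = 1/(-5 + (5 + 160*(1/1225))³) = 1/(-5 + (5 + 32/245)³) = 1/(-5 + (1257/245)³) = 1/(-5 + 1986121593/14706125) = 1/(1912590968/14706125) = 14706125/1912590968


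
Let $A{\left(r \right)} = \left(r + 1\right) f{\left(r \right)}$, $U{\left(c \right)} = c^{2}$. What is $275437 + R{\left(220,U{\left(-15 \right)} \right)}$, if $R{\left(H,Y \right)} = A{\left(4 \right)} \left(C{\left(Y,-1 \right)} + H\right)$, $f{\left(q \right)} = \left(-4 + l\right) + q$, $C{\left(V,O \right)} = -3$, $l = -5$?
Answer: $270012$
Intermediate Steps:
$f{\left(q \right)} = -9 + q$ ($f{\left(q \right)} = \left(-4 - 5\right) + q = -9 + q$)
$A{\left(r \right)} = \left(1 + r\right) \left(-9 + r\right)$ ($A{\left(r \right)} = \left(r + 1\right) \left(-9 + r\right) = \left(1 + r\right) \left(-9 + r\right)$)
$R{\left(H,Y \right)} = 75 - 25 H$ ($R{\left(H,Y \right)} = \left(1 + 4\right) \left(-9 + 4\right) \left(-3 + H\right) = 5 \left(-5\right) \left(-3 + H\right) = - 25 \left(-3 + H\right) = 75 - 25 H$)
$275437 + R{\left(220,U{\left(-15 \right)} \right)} = 275437 + \left(75 - 5500\right) = 275437 - 5425 = 270012$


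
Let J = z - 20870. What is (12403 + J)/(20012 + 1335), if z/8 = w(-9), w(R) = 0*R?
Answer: -8467/21347 ≈ -0.39664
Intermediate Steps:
w(R) = 0
z = 0 (z = 8*0 = 0)
J = -20870 (J = 0 - 20870 = -20870)
(12403 + J)/(20012 + 1335) = (12403 - 20870)/(20012 + 1335) = -8467/21347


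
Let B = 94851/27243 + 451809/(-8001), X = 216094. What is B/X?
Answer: -23764876/96918267047 ≈ -0.00024521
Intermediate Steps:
B = -47529752/897001 (B = 94851*(1/27243) + 451809*(-1/8001) = 3513/1009 - 50201/889 = -47529752/897001 ≈ -52.987)
B/X = -47529752/897001/216094 = -47529752/897001*1/216094 = -23764876/96918267047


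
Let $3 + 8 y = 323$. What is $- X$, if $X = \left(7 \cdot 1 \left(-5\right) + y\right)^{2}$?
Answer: $-25$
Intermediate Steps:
$y = 40$ ($y = - \frac{3}{8} + \frac{1}{8} \cdot 323 = - \frac{3}{8} + \frac{323}{8} = 40$)
$X = 25$ ($X = \left(7 \cdot 1 \left(-5\right) + 40\right)^{2} = \left(7 \left(-5\right) + 40\right)^{2} = \left(-35 + 40\right)^{2} = 5^{2} = 25$)
$- X = \left(-1\right) 25 = -25$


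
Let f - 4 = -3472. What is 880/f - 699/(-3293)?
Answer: -118427/2855031 ≈ -0.041480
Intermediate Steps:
f = -3468 (f = 4 - 3472 = -3468)
880/f - 699/(-3293) = 880/(-3468) - 699/(-3293) = 880*(-1/3468) - 699*(-1/3293) = -220/867 + 699/3293 = -118427/2855031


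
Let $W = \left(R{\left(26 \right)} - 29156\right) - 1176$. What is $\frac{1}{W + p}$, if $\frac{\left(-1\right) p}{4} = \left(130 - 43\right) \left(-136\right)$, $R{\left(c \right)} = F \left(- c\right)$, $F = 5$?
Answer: $\frac{1}{16866} \approx 5.9291 \cdot 10^{-5}$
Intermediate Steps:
$R{\left(c \right)} = - 5 c$ ($R{\left(c \right)} = 5 \left(- c\right) = - 5 c$)
$p = 47328$ ($p = - 4 \left(130 - 43\right) \left(-136\right) = - 4 \cdot 87 \left(-136\right) = \left(-4\right) \left(-11832\right) = 47328$)
$W = -30462$ ($W = \left(\left(-5\right) 26 - 29156\right) - 1176 = \left(-130 - 29156\right) - 1176 = -29286 - 1176 = -30462$)
$\frac{1}{W + p} = \frac{1}{-30462 + 47328} = \frac{1}{16866}$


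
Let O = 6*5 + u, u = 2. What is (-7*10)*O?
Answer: -2240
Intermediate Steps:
O = 32 (O = 6*5 + 2 = 30 + 2 = 32)
(-7*10)*O = -7*10*32 = -70*32 = -2240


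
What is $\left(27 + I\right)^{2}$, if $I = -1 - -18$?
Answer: $1936$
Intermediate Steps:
$I = 17$ ($I = -1 + 18 = 17$)
$\left(27 + I\right)^{2} = \left(27 + 17\right)^{2} = 44^{2} = 1936$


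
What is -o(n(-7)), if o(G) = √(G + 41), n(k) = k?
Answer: -√34 ≈ -5.8309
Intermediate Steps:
o(G) = √(41 + G)
-o(n(-7)) = -√(41 - 7) = -√34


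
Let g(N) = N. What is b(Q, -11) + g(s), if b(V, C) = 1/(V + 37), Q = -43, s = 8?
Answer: 47/6 ≈ 7.8333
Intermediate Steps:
b(V, C) = 1/(37 + V)
b(Q, -11) + g(s) = 1/(37 - 43) + 8 = 1/(-6) + 8 = -⅙ + 8 = 47/6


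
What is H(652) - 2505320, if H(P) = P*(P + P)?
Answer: -1655112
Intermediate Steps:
H(P) = 2*P**2 (H(P) = P*(2*P) = 2*P**2)
H(652) - 2505320 = 2*652**2 - 2505320 = 2*425104 - 2505320 = 850208 - 2505320 = -1655112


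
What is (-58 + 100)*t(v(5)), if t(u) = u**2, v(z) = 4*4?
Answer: 10752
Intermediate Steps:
v(z) = 16
(-58 + 100)*t(v(5)) = (-58 + 100)*16**2 = 42*256 = 10752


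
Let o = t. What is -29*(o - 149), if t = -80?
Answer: 6641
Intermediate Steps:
o = -80
-29*(o - 149) = -29*(-80 - 149) = -29*(-229) = 6641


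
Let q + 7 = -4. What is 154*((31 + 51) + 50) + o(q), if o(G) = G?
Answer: 20317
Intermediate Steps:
q = -11 (q = -7 - 4 = -11)
154*((31 + 51) + 50) + o(q) = 154*((31 + 51) + 50) - 11 = 154*(82 + 50) - 11 = 154*132 - 11 = 20328 - 11 = 20317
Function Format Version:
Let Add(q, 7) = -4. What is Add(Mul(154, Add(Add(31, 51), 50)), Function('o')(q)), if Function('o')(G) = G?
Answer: 20317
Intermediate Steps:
q = -11 (q = Add(-7, -4) = -11)
Add(Mul(154, Add(Add(31, 51), 50)), Function('o')(q)) = Add(Mul(154, Add(Add(31, 51), 50)), -11) = Add(Mul(154, Add(82, 50)), -11) = Add(Mul(154, 132), -11) = Add(20328, -11) = 20317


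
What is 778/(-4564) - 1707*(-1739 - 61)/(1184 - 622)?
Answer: 3505727291/641242 ≈ 5467.1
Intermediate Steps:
778/(-4564) - 1707*(-1739 - 61)/(1184 - 622) = 778*(-1/4564) - 1707/(562/(-1800)) = -389/2282 - 1707/(562*(-1/1800)) = -389/2282 - 1707/(-281/900) = -389/2282 - 1707*(-900/281) = -389/2282 + 1536300/281 = 3505727291/641242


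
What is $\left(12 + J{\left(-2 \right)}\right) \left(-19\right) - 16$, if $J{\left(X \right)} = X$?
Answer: $-206$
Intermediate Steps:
$\left(12 + J{\left(-2 \right)}\right) \left(-19\right) - 16 = \left(12 - 2\right) \left(-19\right) - 16 = 10 \left(-19\right) - 16 = -190 - 16 = -206$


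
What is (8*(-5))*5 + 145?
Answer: -55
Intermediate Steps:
(8*(-5))*5 + 145 = -40*5 + 145 = -200 + 145 = -55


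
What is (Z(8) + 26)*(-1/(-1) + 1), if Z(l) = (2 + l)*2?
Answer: 92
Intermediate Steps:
Z(l) = 4 + 2*l
(Z(8) + 26)*(-1/(-1) + 1) = ((4 + 2*8) + 26)*(-1/(-1) + 1) = ((4 + 16) + 26)*(-1*(-1) + 1) = (20 + 26)*(1 + 1) = 46*2 = 92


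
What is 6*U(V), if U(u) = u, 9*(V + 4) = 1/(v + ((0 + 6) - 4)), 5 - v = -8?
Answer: -1078/45 ≈ -23.956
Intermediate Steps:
v = 13 (v = 5 - 1*(-8) = 5 + 8 = 13)
V = -539/135 (V = -4 + 1/(9*(13 + ((0 + 6) - 4))) = -4 + 1/(9*(13 + (6 - 4))) = -4 + 1/(9*(13 + 2)) = -4 + (1/9)/15 = -4 + (1/9)*(1/15) = -4 + 1/135 = -539/135 ≈ -3.9926)
6*U(V) = 6*(-539/135) = -1078/45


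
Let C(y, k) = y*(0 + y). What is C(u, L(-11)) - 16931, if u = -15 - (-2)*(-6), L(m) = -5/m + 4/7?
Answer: -16202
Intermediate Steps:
L(m) = 4/7 - 5/m (L(m) = -5/m + 4*(1/7) = -5/m + 4/7 = 4/7 - 5/m)
u = -27 (u = -15 - 1*12 = -15 - 12 = -27)
C(y, k) = y**2 (C(y, k) = y*y = y**2)
C(u, L(-11)) - 16931 = (-27)**2 - 16931 = 729 - 16931 = -16202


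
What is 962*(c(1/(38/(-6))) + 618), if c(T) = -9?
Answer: 585858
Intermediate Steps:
962*(c(1/(38/(-6))) + 618) = 962*(-9 + 618) = 962*609 = 585858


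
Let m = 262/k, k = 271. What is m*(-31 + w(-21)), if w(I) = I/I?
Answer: -7860/271 ≈ -29.004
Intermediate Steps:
w(I) = 1
m = 262/271 ≈ 0.96679
m*(-31 + w(-21)) = 262*(-31 + 1)/271 = (262/271)*(-30) = -7860/271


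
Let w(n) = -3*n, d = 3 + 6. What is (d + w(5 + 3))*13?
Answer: -195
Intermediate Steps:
d = 9
(d + w(5 + 3))*13 = (9 - 3*(5 + 3))*13 = (9 - 3*8)*13 = (9 - 24)*13 = -15*13 = -195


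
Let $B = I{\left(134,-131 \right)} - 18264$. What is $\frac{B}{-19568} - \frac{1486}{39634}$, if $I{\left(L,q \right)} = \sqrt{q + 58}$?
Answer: $\frac{43424833}{48472382} - \frac{i \sqrt{73}}{19568} \approx 0.89587 - 0.00043663 i$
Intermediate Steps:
$I{\left(L,q \right)} = \sqrt{58 + q}$
$B = -18264 + i \sqrt{73}$ ($B = \sqrt{58 - 131} - 18264 = \sqrt{-73} - 18264 = i \sqrt{73} - 18264 = -18264 + i \sqrt{73} \approx -18264.0 + 8.544 i$)
$\frac{B}{-19568} - \frac{1486}{39634} = \frac{-18264 + i \sqrt{73}}{-19568} - \frac{1486}{39634} = \left(-18264 + i \sqrt{73}\right) \left(- \frac{1}{19568}\right) - \frac{743}{19817} = \left(\frac{2283}{2446} - \frac{i \sqrt{73}}{19568}\right) - \frac{743}{19817} = \frac{43424833}{48472382} - \frac{i \sqrt{73}}{19568}$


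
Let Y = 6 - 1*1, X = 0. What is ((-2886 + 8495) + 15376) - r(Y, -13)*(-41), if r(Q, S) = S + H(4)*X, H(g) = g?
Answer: 20452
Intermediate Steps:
Y = 5 (Y = 6 - 1 = 5)
r(Q, S) = S (r(Q, S) = S + 4*0 = S + 0 = S)
((-2886 + 8495) + 15376) - r(Y, -13)*(-41) = ((-2886 + 8495) + 15376) - (-13)*(-41) = (5609 + 15376) - 1*533 = 20985 - 533 = 20452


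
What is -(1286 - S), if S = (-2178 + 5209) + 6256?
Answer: 8001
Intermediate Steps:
S = 9287 (S = 3031 + 6256 = 9287)
-(1286 - S) = -(1286 - 1*9287) = -(1286 - 9287) = -1*(-8001) = 8001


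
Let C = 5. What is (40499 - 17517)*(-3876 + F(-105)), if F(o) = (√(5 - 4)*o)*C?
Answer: -101143782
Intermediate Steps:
F(o) = 5*o (F(o) = (√(5 - 4)*o)*5 = (√1*o)*5 = (1*o)*5 = o*5 = 5*o)
(40499 - 17517)*(-3876 + F(-105)) = (40499 - 17517)*(-3876 + 5*(-105)) = 22982*(-3876 - 525) = 22982*(-4401) = -101143782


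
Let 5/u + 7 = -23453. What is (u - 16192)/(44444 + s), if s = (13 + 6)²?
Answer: -15194573/42045012 ≈ -0.36139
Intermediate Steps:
u = -1/4692 (u = 5/(-7 - 23453) = 5/(-23460) = 5*(-1/23460) = -1/4692 ≈ -0.00021313)
s = 361 (s = 19² = 361)
(u - 16192)/(44444 + s) = (-1/4692 - 16192)/(44444 + 361) = -75972865/4692/44805 = -75972865/4692*1/44805 = -15194573/42045012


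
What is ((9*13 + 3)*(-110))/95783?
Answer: -13200/95783 ≈ -0.13781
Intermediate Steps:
((9*13 + 3)*(-110))/95783 = ((117 + 3)*(-110))*(1/95783) = (120*(-110))*(1/95783) = -13200*1/95783 = -13200/95783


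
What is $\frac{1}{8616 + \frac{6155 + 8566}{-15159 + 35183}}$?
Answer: $\frac{20024}{172541505} \approx 0.00011605$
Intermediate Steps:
$\frac{1}{8616 + \frac{6155 + 8566}{-15159 + 35183}} = \frac{1}{8616 + \frac{14721}{20024}} = \frac{1}{\frac{172541505}{20024}} = \frac{20024}{172541505}$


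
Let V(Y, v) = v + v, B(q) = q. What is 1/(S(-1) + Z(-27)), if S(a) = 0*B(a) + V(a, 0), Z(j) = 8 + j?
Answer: -1/19 ≈ -0.052632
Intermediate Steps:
V(Y, v) = 2*v
S(a) = 0 (S(a) = 0*a + 2*0 = 0 + 0 = 0)
1/(S(-1) + Z(-27)) = 1/(0 + (8 - 27)) = 1/(0 - 19) = 1/(-19) = -1/19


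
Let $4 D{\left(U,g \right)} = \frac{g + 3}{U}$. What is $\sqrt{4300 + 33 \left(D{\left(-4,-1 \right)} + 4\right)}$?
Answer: $\frac{\sqrt{70846}}{4} \approx 66.542$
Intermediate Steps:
$D{\left(U,g \right)} = \frac{3 + g}{4 U}$ ($D{\left(U,g \right)} = \frac{\left(g + 3\right) \frac{1}{U}}{4} = \frac{\left(3 + g\right) \frac{1}{U}}{4} = \frac{\frac{1}{U} \left(3 + g\right)}{4} = \frac{3 + g}{4 U}$)
$\sqrt{4300 + 33 \left(D{\left(-4,-1 \right)} + 4\right)} = \sqrt{4300 + 33 \left(\frac{3 - 1}{4 \left(-4\right)} + 4\right)} = \sqrt{4300 + 33 \left(\frac{1}{4} \left(- \frac{1}{4}\right) 2 + 4\right)} = \sqrt{4300 + 33 \left(- \frac{1}{8} + 4\right)} = \sqrt{4300 + 33 \cdot \frac{31}{8}} = \sqrt{4300 + \frac{1023}{8}} = \sqrt{\frac{35423}{8}} = \frac{\sqrt{70846}}{4}$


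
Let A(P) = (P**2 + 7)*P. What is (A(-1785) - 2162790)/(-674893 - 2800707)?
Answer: 568958691/347560 ≈ 1637.0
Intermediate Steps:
A(P) = P*(7 + P**2) (A(P) = (7 + P**2)*P = P*(7 + P**2))
(A(-1785) - 2162790)/(-674893 - 2800707) = (-1785*(7 + (-1785)**2) - 2162790)/(-674893 - 2800707) = (-1785*(7 + 3186225) - 2162790)/(-3475600) = (-1785*3186232 - 2162790)*(-1/3475600) = (-5687424120 - 2162790)*(-1/3475600) = -5689586910*(-1/3475600) = 568958691/347560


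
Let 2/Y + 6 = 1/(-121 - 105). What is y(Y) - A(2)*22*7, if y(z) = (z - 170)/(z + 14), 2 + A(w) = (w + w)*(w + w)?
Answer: -20108159/9273 ≈ -2168.5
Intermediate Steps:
A(w) = -2 + 4*w**2 (A(w) = -2 + (w + w)*(w + w) = -2 + (2*w)*(2*w) = -2 + 4*w**2)
Y = -452/1357 (Y = 2/(-6 + 1/(-121 - 105)) = 2/(-6 + 1/(-226)) = 2/(-6 - 1/226) = 2/(-1357/226) = 2*(-226/1357) = -452/1357 ≈ -0.33309)
y(z) = (-170 + z)/(14 + z)
y(Y) - A(2)*22*7 = (-170 - 452/1357)/(14 - 452/1357) - (-2 + 4*2**2)*22*7 = -231142/1357/(18546/1357) - (-2 + 4*4)*22*7 = (1357/18546)*(-231142/1357) - (-2 + 16)*22*7 = -115571/9273 - 14*22*7 = -115571/9273 - 308*7 = -115571/9273 - 1*2156 = -115571/9273 - 2156 = -20108159/9273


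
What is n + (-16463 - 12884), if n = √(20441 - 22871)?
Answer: -29347 + 9*I*√30 ≈ -29347.0 + 49.295*I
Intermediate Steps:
n = 9*I*√30 (n = √(-2430) = 9*I*√30 ≈ 49.295*I)
n + (-16463 - 12884) = 9*I*√30 + (-16463 - 12884) = 9*I*√30 - 29347 = -29347 + 9*I*√30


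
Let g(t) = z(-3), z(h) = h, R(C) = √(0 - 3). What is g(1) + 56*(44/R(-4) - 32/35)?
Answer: -271/5 - 2464*I*√3/3 ≈ -54.2 - 1422.6*I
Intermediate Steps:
R(C) = I*√3 (R(C) = √(-3) = I*√3)
g(t) = -3
g(1) + 56*(44/R(-4) - 32/35) = -3 + 56*(44/((I*√3)) - 32/35) = -3 + 56*(44*(-I*√3/3) - 32*1/35) = -3 + 56*(-44*I*√3/3 - 32/35) = -3 + 56*(-32/35 - 44*I*√3/3) = -3 + (-256/5 - 2464*I*√3/3) = -271/5 - 2464*I*√3/3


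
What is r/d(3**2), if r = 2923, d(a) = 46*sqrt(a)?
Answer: 2923/138 ≈ 21.181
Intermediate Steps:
r/d(3**2) = 2923/((46*sqrt(3**2))) = 2923/((46*sqrt(9))) = 2923/((46*3)) = 2923/138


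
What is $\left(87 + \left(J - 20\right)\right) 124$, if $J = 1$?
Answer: $8432$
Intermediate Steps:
$\left(87 + \left(J - 20\right)\right) 124 = \left(87 + \left(1 - 20\right)\right) 124 = \left(87 - 19\right) 124 = 68 \cdot 124 = 8432$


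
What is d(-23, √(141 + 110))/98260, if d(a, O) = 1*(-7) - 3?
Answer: -1/9826 ≈ -0.00010177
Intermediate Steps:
d(a, O) = -10 (d(a, O) = -7 - 3 = -10)
d(-23, √(141 + 110))/98260 = -10/98260 = -10*1/98260 = -1/9826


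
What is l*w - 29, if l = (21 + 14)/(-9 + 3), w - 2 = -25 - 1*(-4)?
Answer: 491/6 ≈ 81.833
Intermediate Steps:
w = -19 (w = 2 + (-25 - 1*(-4)) = 2 + (-25 + 4) = 2 - 21 = -19)
l = -35/6 (l = 35/(-6) = 35*(-1/6) = -35/6 ≈ -5.8333)
l*w - 29 = -35/6*(-19) - 29 = 665/6 - 29 = 491/6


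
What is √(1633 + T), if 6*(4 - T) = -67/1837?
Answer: √198870838782/11022 ≈ 40.460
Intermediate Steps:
T = 44155/11022 (T = 4 - (-67)/(6*1837) = 4 - ⅙*(-67/1837) = 4 + 67/11022 = 44155/11022 ≈ 4.0061)
√(1633 + T) = √(1633 + 44155/11022) = √(18043081/11022) = √198870838782/11022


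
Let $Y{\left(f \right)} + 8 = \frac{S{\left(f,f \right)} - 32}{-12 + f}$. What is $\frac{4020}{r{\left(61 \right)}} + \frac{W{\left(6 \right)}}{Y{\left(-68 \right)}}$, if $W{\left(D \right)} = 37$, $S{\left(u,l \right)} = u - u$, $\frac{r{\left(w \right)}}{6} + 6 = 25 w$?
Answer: $- \frac{255555}{57722} \approx -4.4273$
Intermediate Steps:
$r{\left(w \right)} = -36 + 150 w$ ($r{\left(w \right)} = -36 + 6 \cdot 25 w = -36 + 150 w$)
$S{\left(u,l \right)} = 0$
$Y{\left(f \right)} = -8 - \frac{32}{-12 + f}$ ($Y{\left(f \right)} = -8 + \frac{0 - 32}{-12 + f} = -8 - \frac{32}{-12 + f}$)
$\frac{4020}{r{\left(61 \right)}} + \frac{W{\left(6 \right)}}{Y{\left(-68 \right)}} = \frac{4020}{-36 + 150 \cdot 61} + \frac{37}{8 \frac{1}{-12 - 68} \left(8 - -68\right)} = \frac{4020}{-36 + 9150} + \frac{37}{8 \frac{1}{-80} \left(8 + 68\right)} = \frac{4020}{9114} + \frac{37}{8 \left(- \frac{1}{80}\right) 76} = 4020 \cdot \frac{1}{9114} + \frac{37}{- \frac{38}{5}} = \frac{670}{1519} + 37 \left(- \frac{5}{38}\right) = \frac{670}{1519} - \frac{185}{38} = - \frac{255555}{57722}$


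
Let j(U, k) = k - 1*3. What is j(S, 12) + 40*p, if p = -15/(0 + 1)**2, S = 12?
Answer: -591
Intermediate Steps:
j(U, k) = -3 + k (j(U, k) = k - 3 = -3 + k)
p = -15 (p = -15/(1**2) = -15/1 = -15*1 = -15)
j(S, 12) + 40*p = (-3 + 12) + 40*(-15) = 9 - 600 = -591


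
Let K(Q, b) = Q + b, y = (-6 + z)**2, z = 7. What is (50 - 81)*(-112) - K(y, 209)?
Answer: 3262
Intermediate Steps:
y = 1 (y = (-6 + 7)**2 = 1**2 = 1)
(50 - 81)*(-112) - K(y, 209) = (50 - 81)*(-112) - (1 + 209) = -31*(-112) - 1*210 = 3472 - 210 = 3262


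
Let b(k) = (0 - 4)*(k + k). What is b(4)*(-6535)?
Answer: 209120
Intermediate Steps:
b(k) = -8*k
b(4)*(-6535) = -8*4*(-6535) = -32*(-6535) = 209120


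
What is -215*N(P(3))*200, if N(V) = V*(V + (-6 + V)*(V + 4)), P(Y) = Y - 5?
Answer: -1548000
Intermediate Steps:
P(Y) = -5 + Y
N(V) = V*(V + (-6 + V)*(4 + V))
-215*N(P(3))*200 = -215*(-5 + 3)*(-24 + (-5 + 3)² - (-5 + 3))*200 = -(-430)*(-24 + (-2)² - 1*(-2))*200 = -(-430)*(-24 + 4 + 2)*200 = -(-430)*(-18)*200 = -215*36*200 = -7740*200 = -1548000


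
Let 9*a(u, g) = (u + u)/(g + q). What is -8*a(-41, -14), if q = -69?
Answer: -656/747 ≈ -0.87818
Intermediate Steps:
a(u, g) = 2*u/(9*(-69 + g)) (a(u, g) = ((u + u)/(g - 69))/9 = ((2*u)/(-69 + g))/9 = (2*u/(-69 + g))/9 = 2*u/(9*(-69 + g)))
-8*a(-41, -14) = -16*(-41)/(9*(-69 - 14)) = -16*(-41)/(9*(-83)) = -16*(-41)*(-1)/(9*83) = -8*82/747 = -656/747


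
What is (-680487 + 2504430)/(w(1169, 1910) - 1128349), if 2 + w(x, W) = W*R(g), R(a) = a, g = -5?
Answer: -1823943/1137901 ≈ -1.6029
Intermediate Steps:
w(x, W) = -2 - 5*W (w(x, W) = -2 + W*(-5) = -2 - 5*W)
(-680487 + 2504430)/(w(1169, 1910) - 1128349) = (-680487 + 2504430)/((-2 - 5*1910) - 1128349) = 1823943/((-2 - 9550) - 1128349) = 1823943/(-9552 - 1128349) = 1823943/(-1137901) = 1823943*(-1/1137901) = -1823943/1137901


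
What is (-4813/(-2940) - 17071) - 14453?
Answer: -92675747/2940 ≈ -31522.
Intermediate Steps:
(-4813/(-2940) - 17071) - 14453 = (-4813*(-1/2940) - 17071) - 14453 = (4813/2940 - 17071) - 14453 = -50183927/2940 - 14453 = -92675747/2940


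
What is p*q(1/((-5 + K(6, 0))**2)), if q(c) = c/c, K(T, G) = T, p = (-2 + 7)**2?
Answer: 25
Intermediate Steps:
p = 25 (p = 5**2 = 25)
q(c) = 1
p*q(1/((-5 + K(6, 0))**2)) = 25*1 = 25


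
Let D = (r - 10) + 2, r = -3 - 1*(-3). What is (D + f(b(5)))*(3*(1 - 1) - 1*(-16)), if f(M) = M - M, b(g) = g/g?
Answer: -128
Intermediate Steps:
b(g) = 1
r = 0 (r = -3 + 3 = 0)
f(M) = 0
D = -8 (D = (0 - 10) + 2 = -10 + 2 = -8)
(D + f(b(5)))*(3*(1 - 1) - 1*(-16)) = (-8 + 0)*(3*(1 - 1) - 1*(-16)) = -8*(3*0 + 16) = -8*(0 + 16) = -8*16 = -128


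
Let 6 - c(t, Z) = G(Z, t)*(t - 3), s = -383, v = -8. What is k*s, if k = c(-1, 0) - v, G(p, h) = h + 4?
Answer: -9958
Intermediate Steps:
G(p, h) = 4 + h
c(t, Z) = 6 - (-3 + t)*(4 + t) (c(t, Z) = 6 - (4 + t)*(t - 3) = 6 - (4 + t)*(-3 + t) = 6 - (-3 + t)*(4 + t))
k = 26 (k = (18 - 1*(-1) - 1*(-1)²) - 1*(-8) = (18 + 1 - 1*1) + 8 = (18 + 1 - 1) + 8 = 18 + 8 = 26)
k*s = 26*(-383) = -9958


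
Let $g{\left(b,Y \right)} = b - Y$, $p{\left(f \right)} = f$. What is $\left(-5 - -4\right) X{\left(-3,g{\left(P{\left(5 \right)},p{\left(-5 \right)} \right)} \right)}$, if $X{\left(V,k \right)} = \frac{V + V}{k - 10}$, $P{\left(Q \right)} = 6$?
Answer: $6$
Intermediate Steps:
$X{\left(V,k \right)} = \frac{2 V}{-10 + k}$
$\left(-5 - -4\right) X{\left(-3,g{\left(P{\left(5 \right)},p{\left(-5 \right)} \right)} \right)} = \left(-5 - -4\right) 2 \left(-3\right) \frac{1}{-10 + \left(6 - -5\right)} = \left(-5 + 4\right) 2 \left(-3\right) \frac{1}{-10 + \left(6 + 5\right)} = - \frac{2 \left(-3\right)}{-10 + 11} = - \frac{2 \left(-3\right)}{1} = - 2 \left(-3\right) 1 = \left(-1\right) \left(-6\right) = 6$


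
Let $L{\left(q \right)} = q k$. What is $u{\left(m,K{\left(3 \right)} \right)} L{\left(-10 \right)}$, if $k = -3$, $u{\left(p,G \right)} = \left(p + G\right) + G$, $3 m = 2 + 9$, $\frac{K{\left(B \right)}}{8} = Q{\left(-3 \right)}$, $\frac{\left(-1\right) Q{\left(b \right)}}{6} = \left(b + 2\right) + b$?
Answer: $11630$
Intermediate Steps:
$Q{\left(b \right)} = -12 - 12 b$ ($Q{\left(b \right)} = - 6 \left(\left(b + 2\right) + b\right) = - 6 \left(\left(2 + b\right) + b\right) = - 6 \left(2 + 2 b\right) = -12 - 12 b$)
$K{\left(B \right)} = 192$ ($K{\left(B \right)} = 8 \left(-12 - -36\right) = 8 \left(-12 + 36\right) = 8 \cdot 24 = 192$)
$m = \frac{11}{3}$ ($m = \frac{2 + 9}{3} = \frac{1}{3} \cdot 11 = \frac{11}{3} \approx 3.6667$)
$u{\left(p,G \right)} = p + 2 G$ ($u{\left(p,G \right)} = \left(G + p\right) + G = p + 2 G$)
$L{\left(q \right)} = - 3 q$ ($L{\left(q \right)} = q \left(-3\right) = - 3 q$)
$u{\left(m,K{\left(3 \right)} \right)} L{\left(-10 \right)} = \left(\frac{11}{3} + 2 \cdot 192\right) \left(\left(-3\right) \left(-10\right)\right) = \left(\frac{11}{3} + 384\right) 30 = \frac{1163}{3} \cdot 30 = 11630$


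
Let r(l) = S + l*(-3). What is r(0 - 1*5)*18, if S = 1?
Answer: 288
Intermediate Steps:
r(l) = 1 - 3*l (r(l) = 1 + l*(-3) = 1 - 3*l)
r(0 - 1*5)*18 = (1 - 3*(0 - 1*5))*18 = (1 - 3*(0 - 5))*18 = (1 - 3*(-5))*18 = (1 + 15)*18 = 16*18 = 288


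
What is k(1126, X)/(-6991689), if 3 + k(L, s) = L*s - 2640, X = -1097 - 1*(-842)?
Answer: 96591/2330563 ≈ 0.041445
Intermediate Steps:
X = -255 (X = -1097 + 842 = -255)
k(L, s) = -2643 + L*s (k(L, s) = -3 + (L*s - 2640) = -3 + (-2640 + L*s) = -2643 + L*s)
k(1126, X)/(-6991689) = (-2643 + 1126*(-255))/(-6991689) = (-2643 - 287130)*(-1/6991689) = -289773*(-1/6991689) = 96591/2330563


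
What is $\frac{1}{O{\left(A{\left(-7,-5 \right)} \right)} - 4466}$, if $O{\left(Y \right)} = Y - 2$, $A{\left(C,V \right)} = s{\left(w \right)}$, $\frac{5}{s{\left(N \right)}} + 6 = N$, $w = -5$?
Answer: $- \frac{11}{49153} \approx -0.00022379$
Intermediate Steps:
$s{\left(N \right)} = \frac{5}{-6 + N}$
$A{\left(C,V \right)} = - \frac{5}{11}$ ($A{\left(C,V \right)} = \frac{5}{-6 - 5} = \frac{5}{-11} = 5 \left(- \frac{1}{11}\right) = - \frac{5}{11}$)
$O{\left(Y \right)} = -2 + Y$
$\frac{1}{O{\left(A{\left(-7,-5 \right)} \right)} - 4466} = \frac{1}{\left(-2 - \frac{5}{11}\right) - 4466} = \frac{1}{- \frac{27}{11} - 4466} = \frac{1}{- \frac{49153}{11}} = - \frac{11}{49153}$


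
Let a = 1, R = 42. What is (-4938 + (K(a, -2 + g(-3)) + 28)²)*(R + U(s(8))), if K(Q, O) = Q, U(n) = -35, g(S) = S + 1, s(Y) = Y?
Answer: -28679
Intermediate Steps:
g(S) = 1 + S
(-4938 + (K(a, -2 + g(-3)) + 28)²)*(R + U(s(8))) = (-4938 + (1 + 28)²)*(42 - 35) = (-4938 + 29²)*7 = (-4938 + 841)*7 = -4097*7 = -28679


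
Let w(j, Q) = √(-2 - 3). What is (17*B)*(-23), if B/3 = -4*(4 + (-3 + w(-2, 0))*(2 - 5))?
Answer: 60996 - 14076*I*√5 ≈ 60996.0 - 31475.0*I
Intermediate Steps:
w(j, Q) = I*√5 (w(j, Q) = √(-5) = I*√5)
B = -156 + 36*I*√5 (B = 3*(-4*(4 + (-3 + I*√5)*(2 - 5))) = 3*(-4*(4 + (-3 + I*√5)*(-3))) = 3*(-4*(4 + (9 - 3*I*√5))) = 3*(-4*(13 - 3*I*√5)) = 3*(-52 + 12*I*√5) = -156 + 36*I*√5 ≈ -156.0 + 80.498*I)
(17*B)*(-23) = (17*(-156 + 36*I*√5))*(-23) = (-2652 + 612*I*√5)*(-23) = 60996 - 14076*I*√5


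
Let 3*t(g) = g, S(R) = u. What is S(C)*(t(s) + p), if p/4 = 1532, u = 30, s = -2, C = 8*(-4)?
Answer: 183820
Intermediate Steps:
C = -32
S(R) = 30
t(g) = g/3
p = 6128 (p = 4*1532 = 6128)
S(C)*(t(s) + p) = 30*((1/3)*(-2) + 6128) = 30*(-2/3 + 6128) = 30*(18382/3) = 183820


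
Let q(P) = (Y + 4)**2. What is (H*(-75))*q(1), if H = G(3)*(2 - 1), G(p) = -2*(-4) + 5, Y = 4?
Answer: -62400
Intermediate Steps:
G(p) = 13 (G(p) = 8 + 5 = 13)
q(P) = 64 (q(P) = (4 + 4)**2 = 8**2 = 64)
H = 13 (H = 13*(2 - 1) = 13*1 = 13)
(H*(-75))*q(1) = (13*(-75))*64 = -975*64 = -62400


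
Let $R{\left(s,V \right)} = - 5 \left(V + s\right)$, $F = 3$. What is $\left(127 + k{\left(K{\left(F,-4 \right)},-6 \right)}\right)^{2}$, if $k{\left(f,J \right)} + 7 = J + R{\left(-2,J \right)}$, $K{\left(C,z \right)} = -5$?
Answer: $23716$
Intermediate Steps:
$R{\left(s,V \right)} = - 5 V - 5 s$
$k{\left(f,J \right)} = 3 - 4 J$ ($k{\left(f,J \right)} = -7 - \left(-10 + 4 J\right) = 3 - 4 J$)
$\left(127 + k{\left(K{\left(F,-4 \right)},-6 \right)}\right)^{2} = \left(127 + \left(3 - -24\right)\right)^{2} = \left(127 + \left(3 + 24\right)\right)^{2} = \left(127 + 27\right)^{2} = 154^{2} = 23716$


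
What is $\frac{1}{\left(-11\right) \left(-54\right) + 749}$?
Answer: $\frac{1}{1343} \approx 0.0007446$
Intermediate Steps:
$\frac{1}{\left(-11\right) \left(-54\right) + 749} = \frac{1}{594 + 749} = \frac{1}{1343}$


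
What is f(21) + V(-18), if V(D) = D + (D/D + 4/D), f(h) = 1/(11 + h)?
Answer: -4951/288 ≈ -17.191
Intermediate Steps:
V(D) = 1 + D + 4/D (V(D) = D + (1 + 4/D) = 1 + D + 4/D)
f(21) + V(-18) = 1/(11 + 21) + (1 - 18 + 4/(-18)) = 1/32 + (1 - 18 + 4*(-1/18)) = 1/32 + (1 - 18 - 2/9) = 1/32 - 155/9 = -4951/288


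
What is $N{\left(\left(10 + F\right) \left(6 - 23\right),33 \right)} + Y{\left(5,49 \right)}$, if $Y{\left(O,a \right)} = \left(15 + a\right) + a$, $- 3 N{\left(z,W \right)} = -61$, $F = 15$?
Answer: $\frac{400}{3} \approx 133.33$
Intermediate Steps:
$N{\left(z,W \right)} = \frac{61}{3}$ ($N{\left(z,W \right)} = \left(- \frac{1}{3}\right) \left(-61\right) = \frac{61}{3}$)
$Y{\left(O,a \right)} = 15 + 2 a$
$N{\left(\left(10 + F\right) \left(6 - 23\right),33 \right)} + Y{\left(5,49 \right)} = \frac{61}{3} + \left(15 + 2 \cdot 49\right) = \frac{61}{3} + \left(15 + 98\right) = \frac{61}{3} + 113 = \frac{400}{3}$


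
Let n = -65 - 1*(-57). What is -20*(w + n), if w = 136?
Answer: -2560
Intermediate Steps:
n = -8 (n = -65 + 57 = -8)
-20*(w + n) = -20*(136 - 8) = -20*128 = -2560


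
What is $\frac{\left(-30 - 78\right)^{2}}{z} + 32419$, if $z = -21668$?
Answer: $\frac{175610807}{5417} \approx 32418.0$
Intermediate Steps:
$\frac{\left(-30 - 78\right)^{2}}{z} + 32419 = \frac{\left(-30 - 78\right)^{2}}{-21668} + 32419 = \left(-108\right)^{2} \left(- \frac{1}{21668}\right) + 32419 = 11664 \left(- \frac{1}{21668}\right) + 32419 = - \frac{2916}{5417} + 32419 = \frac{175610807}{5417}$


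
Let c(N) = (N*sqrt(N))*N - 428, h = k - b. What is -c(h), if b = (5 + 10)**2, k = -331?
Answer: 428 - 618272*I*sqrt(139) ≈ 428.0 - 7.2893e+6*I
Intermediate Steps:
b = 225 (b = 15**2 = 225)
h = -556 (h = -331 - 1*225 = -331 - 225 = -556)
c(N) = -428 + N**(5/2) (c(N) = N**(3/2)*N - 428 = N**(5/2) - 428 = -428 + N**(5/2))
-c(h) = -(-428 + (-556)**(5/2)) = -(-428 + 618272*I*sqrt(139)) = 428 - 618272*I*sqrt(139)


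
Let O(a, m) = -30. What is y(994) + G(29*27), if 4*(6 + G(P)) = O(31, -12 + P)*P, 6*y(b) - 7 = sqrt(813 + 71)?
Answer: -17632/3 + sqrt(221)/3 ≈ -5872.4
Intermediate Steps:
y(b) = 7/6 + sqrt(221)/3 (y(b) = 7/6 + sqrt(813 + 71)/6 = 7/6 + sqrt(884)/6 = 7/6 + (2*sqrt(221))/6 = 7/6 + sqrt(221)/3)
G(P) = -6 - 15*P/2 (G(P) = -6 + (-30*P)/4 = -6 - 15*P/2)
y(994) + G(29*27) = (7/6 + sqrt(221)/3) + (-6 - 435*27/2) = (7/6 + sqrt(221)/3) + (-6 - 15/2*783) = (7/6 + sqrt(221)/3) + (-6 - 11745/2) = (7/6 + sqrt(221)/3) - 11757/2 = -17632/3 + sqrt(221)/3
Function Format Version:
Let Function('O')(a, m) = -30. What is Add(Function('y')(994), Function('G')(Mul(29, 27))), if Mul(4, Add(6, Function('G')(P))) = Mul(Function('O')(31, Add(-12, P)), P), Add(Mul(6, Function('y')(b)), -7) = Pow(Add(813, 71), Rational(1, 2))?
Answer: Add(Rational(-17632, 3), Mul(Rational(1, 3), Pow(221, Rational(1, 2)))) ≈ -5872.4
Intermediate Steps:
Function('y')(b) = Add(Rational(7, 6), Mul(Rational(1, 3), Pow(221, Rational(1, 2)))) (Function('y')(b) = Add(Rational(7, 6), Mul(Rational(1, 6), Pow(Add(813, 71), Rational(1, 2)))) = Add(Rational(7, 6), Mul(Rational(1, 6), Pow(884, Rational(1, 2)))) = Add(Rational(7, 6), Mul(Rational(1, 6), Mul(2, Pow(221, Rational(1, 2))))) = Add(Rational(7, 6), Mul(Rational(1, 3), Pow(221, Rational(1, 2)))))
Function('G')(P) = Add(-6, Mul(Rational(-15, 2), P)) (Function('G')(P) = Add(-6, Mul(Rational(1, 4), Mul(-30, P))) = Add(-6, Mul(Rational(-15, 2), P)))
Add(Function('y')(994), Function('G')(Mul(29, 27))) = Add(Add(Rational(7, 6), Mul(Rational(1, 3), Pow(221, Rational(1, 2)))), Add(-6, Mul(Rational(-15, 2), Mul(29, 27)))) = Add(Add(Rational(7, 6), Mul(Rational(1, 3), Pow(221, Rational(1, 2)))), Add(-6, Mul(Rational(-15, 2), 783))) = Add(Add(Rational(7, 6), Mul(Rational(1, 3), Pow(221, Rational(1, 2)))), Add(-6, Rational(-11745, 2))) = Add(Add(Rational(7, 6), Mul(Rational(1, 3), Pow(221, Rational(1, 2)))), Rational(-11757, 2)) = Add(Rational(-17632, 3), Mul(Rational(1, 3), Pow(221, Rational(1, 2))))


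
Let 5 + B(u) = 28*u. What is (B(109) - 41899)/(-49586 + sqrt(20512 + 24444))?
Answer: 240814409/307340805 + 9713*sqrt(11239)/307340805 ≈ 0.78689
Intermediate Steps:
B(u) = -5 + 28*u
(B(109) - 41899)/(-49586 + sqrt(20512 + 24444)) = ((-5 + 28*109) - 41899)/(-49586 + sqrt(20512 + 24444)) = ((-5 + 3052) - 41899)/(-49586 + sqrt(44956)) = (3047 - 41899)/(-49586 + 2*sqrt(11239)) = -38852/(-49586 + 2*sqrt(11239))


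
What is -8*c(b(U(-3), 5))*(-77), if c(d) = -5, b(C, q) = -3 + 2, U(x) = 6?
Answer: -3080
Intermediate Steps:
b(C, q) = -1
-8*c(b(U(-3), 5))*(-77) = -8*(-5)*(-77) = 40*(-77) = -3080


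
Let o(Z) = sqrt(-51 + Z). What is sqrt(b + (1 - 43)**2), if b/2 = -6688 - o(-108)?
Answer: sqrt(-11612 - 2*I*sqrt(159)) ≈ 0.117 - 107.76*I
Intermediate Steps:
b = -13376 - 2*I*sqrt(159) (b = 2*(-6688 - sqrt(-51 - 108)) = 2*(-6688 - sqrt(-159)) = 2*(-6688 - I*sqrt(159)) = -13376 - 2*I*sqrt(159) ≈ -13376.0 - 25.219*I)
sqrt(b + (1 - 43)**2) = sqrt((-13376 - 2*I*sqrt(159)) + (1 - 43)**2) = sqrt((-13376 - 2*I*sqrt(159)) + (-42)**2) = sqrt((-13376 - 2*I*sqrt(159)) + 1764) = sqrt(-11612 - 2*I*sqrt(159))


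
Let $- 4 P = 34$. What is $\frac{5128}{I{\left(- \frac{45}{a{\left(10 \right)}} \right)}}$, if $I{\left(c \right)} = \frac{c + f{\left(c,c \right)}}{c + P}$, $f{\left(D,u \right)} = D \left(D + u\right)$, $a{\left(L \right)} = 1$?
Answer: $- \frac{274348}{4005} \approx -68.501$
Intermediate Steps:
$P = - \frac{17}{2}$ ($P = \left(- \frac{1}{4}\right) 34 = - \frac{17}{2} \approx -8.5$)
$I{\left(c \right)} = \frac{c + 2 c^{2}}{- \frac{17}{2} + c}$ ($I{\left(c \right)} = \frac{c + c \left(c + c\right)}{c - \frac{17}{2}} = \frac{c + c 2 c}{- \frac{17}{2} + c} = \frac{c + 2 c^{2}}{- \frac{17}{2} + c}$)
$\frac{5128}{I{\left(- \frac{45}{a{\left(10 \right)}} \right)}} = \frac{5128}{2 \left(- \frac{45}{1}\right) \frac{1}{-17 + 2 \left(- \frac{45}{1}\right)} \left(1 + 2 \left(- \frac{45}{1}\right)\right)} = \frac{5128}{2 \left(\left(-45\right) 1\right) \frac{1}{-17 + 2 \left(\left(-45\right) 1\right)} \left(1 + 2 \left(\left(-45\right) 1\right)\right)} = \frac{5128}{2 \left(-45\right) \frac{1}{-17 + 2 \left(-45\right)} \left(1 + 2 \left(-45\right)\right)} = \frac{5128}{2 \left(-45\right) \frac{1}{-17 - 90} \left(1 - 90\right)} = \frac{5128}{2 \left(-45\right) \frac{1}{-107} \left(-89\right)} = \frac{5128}{2 \left(-45\right) \left(- \frac{1}{107}\right) \left(-89\right)} = \frac{5128}{- \frac{8010}{107}} = 5128 \left(- \frac{107}{8010}\right) = - \frac{274348}{4005}$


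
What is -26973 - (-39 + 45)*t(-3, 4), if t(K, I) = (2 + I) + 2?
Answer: -27021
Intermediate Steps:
t(K, I) = 4 + I
-26973 - (-39 + 45)*t(-3, 4) = -26973 - (-39 + 45)*(4 + 4) = -26973 - 6*8 = -26973 - 1*48 = -26973 - 48 = -27021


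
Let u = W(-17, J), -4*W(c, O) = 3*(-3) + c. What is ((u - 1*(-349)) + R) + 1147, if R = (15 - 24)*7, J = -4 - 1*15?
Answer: 2879/2 ≈ 1439.5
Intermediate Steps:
J = -19 (J = -4 - 15 = -19)
W(c, O) = 9/4 - c/4 (W(c, O) = -(3*(-3) + c)/4 = -(-9 + c)/4 = 9/4 - c/4)
u = 13/2 (u = 9/4 - ¼*(-17) = 9/4 + 17/4 = 13/2 ≈ 6.5000)
R = -63 (R = -9*7 = -63)
((u - 1*(-349)) + R) + 1147 = ((13/2 - 1*(-349)) - 63) + 1147 = ((13/2 + 349) - 63) + 1147 = (711/2 - 63) + 1147 = 585/2 + 1147 = 2879/2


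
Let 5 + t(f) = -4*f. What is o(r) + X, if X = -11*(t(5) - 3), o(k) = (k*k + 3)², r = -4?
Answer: 669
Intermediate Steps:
o(k) = (3 + k²)² (o(k) = (k² + 3)² = (3 + k²)²)
t(f) = -5 - 4*f
X = 308 (X = -11*((-5 - 4*5) - 3) = -11*((-5 - 20) - 3) = -11*(-25 - 3) = -11*(-28) = 308)
o(r) + X = (3 + (-4)²)² + 308 = (3 + 16)² + 308 = 19² + 308 = 361 + 308 = 669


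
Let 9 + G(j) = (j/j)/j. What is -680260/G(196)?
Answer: 3100720/41 ≈ 75627.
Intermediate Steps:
G(j) = -9 + 1/j (G(j) = -9 + (j/j)/j = -9 + 1/j)
-680260/G(196) = -680260/(-9 + 1/196) = -680260/(-1763/196) = -680260*(-196/1763) = 3100720/41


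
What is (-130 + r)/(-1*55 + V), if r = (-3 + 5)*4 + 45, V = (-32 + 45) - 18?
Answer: 77/60 ≈ 1.2833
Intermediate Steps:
V = -5 (V = 13 - 18 = -5)
r = 53 (r = 2*4 + 45 = 8 + 45 = 53)
(-130 + r)/(-1*55 + V) = (-130 + 53)/(-1*55 - 5) = -77/(-55 - 5) = -77/(-60) = -1/60*(-77) = 77/60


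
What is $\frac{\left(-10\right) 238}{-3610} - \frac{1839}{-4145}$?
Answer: $\frac{1650389}{1496345} \approx 1.1029$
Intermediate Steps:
$\frac{\left(-10\right) 238}{-3610} - \frac{1839}{-4145} = \left(-2380\right) \left(- \frac{1}{3610}\right) - - \frac{1839}{4145} = \frac{238}{361} + \frac{1839}{4145} = \frac{1650389}{1496345}$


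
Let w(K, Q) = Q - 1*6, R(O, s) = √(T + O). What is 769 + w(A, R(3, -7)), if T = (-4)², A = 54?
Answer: 763 + √19 ≈ 767.36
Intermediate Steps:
T = 16
R(O, s) = √(16 + O)
w(K, Q) = -6 + Q (w(K, Q) = Q - 6 = -6 + Q)
769 + w(A, R(3, -7)) = 769 + (-6 + √(16 + 3)) = 769 + (-6 + √19) = 763 + √19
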